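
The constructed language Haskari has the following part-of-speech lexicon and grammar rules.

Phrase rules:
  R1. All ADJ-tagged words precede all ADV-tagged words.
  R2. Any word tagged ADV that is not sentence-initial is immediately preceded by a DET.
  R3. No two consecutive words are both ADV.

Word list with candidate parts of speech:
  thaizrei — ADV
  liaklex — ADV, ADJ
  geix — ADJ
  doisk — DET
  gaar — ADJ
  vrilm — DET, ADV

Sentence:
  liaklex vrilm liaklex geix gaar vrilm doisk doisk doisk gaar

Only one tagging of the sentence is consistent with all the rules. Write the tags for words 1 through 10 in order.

ADJ DET ADJ ADJ ADJ DET DET DET DET ADJ

Candidates per position — 1:liaklex {ADV,ADJ}; 2:vrilm {DET,ADV}; 3:liaklex {ADV,ADJ}; 4:geix {ADJ}; 5:gaar {ADJ}; 6:vrilm {DET,ADV}; 7:doisk {DET}; 8:doisk {DET}; 9:doisk {DET}; 10:gaar {ADJ}.
If word 1 were ADV, no tagging could satisfy rule 1; so word 1 is ADJ.
If word 2 were ADV, no tagging could satisfy rule 1; so word 2 is DET.
If word 3 were ADV, no tagging could satisfy rule 1; so word 3 is ADJ.
If word 6 were ADV, no tagging could satisfy rule 1; so word 6 is DET.
So the tagging must be: ADJ DET ADJ ADJ ADJ DET DET DET DET ADJ.
Check: rule 1 ✓; rule 2 ✓; rule 3 ✓.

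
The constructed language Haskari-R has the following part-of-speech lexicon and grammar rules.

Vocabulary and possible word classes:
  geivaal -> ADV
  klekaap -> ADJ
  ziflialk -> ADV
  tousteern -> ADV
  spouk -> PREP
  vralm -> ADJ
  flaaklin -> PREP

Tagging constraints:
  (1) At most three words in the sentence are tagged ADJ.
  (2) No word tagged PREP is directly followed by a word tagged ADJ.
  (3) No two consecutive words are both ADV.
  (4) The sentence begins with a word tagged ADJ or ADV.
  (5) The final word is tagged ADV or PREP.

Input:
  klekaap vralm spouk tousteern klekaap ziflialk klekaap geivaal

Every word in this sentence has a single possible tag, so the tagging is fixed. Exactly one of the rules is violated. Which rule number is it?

Fixed tagging: ADJ ADJ PREP ADV ADJ ADV ADJ ADV.
Checking each rule: R1 fail, R2 pass, R3 pass, R4 pass, R5 pass.
Only rule 1 fails.

1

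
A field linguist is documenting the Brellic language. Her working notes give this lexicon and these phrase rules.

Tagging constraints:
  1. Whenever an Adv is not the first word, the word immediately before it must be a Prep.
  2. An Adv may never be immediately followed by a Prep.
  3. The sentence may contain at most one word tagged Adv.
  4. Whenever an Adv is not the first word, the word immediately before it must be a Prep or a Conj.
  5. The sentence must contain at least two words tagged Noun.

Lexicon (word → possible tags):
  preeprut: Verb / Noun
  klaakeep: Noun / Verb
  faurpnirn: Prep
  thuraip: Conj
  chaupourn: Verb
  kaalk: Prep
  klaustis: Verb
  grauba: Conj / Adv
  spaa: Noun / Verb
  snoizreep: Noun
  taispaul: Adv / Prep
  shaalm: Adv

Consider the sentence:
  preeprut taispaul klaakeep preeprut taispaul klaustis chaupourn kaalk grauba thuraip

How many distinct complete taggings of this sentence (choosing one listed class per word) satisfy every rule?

8

Candidates per position — 1:preeprut {Verb,Noun}; 2:taispaul {Adv,Prep}; 3:klaakeep {Noun,Verb}; 4:preeprut {Verb,Noun}; 5:taispaul {Adv,Prep}; 6:klaustis {Verb}; 7:chaupourn {Verb}; 8:kaalk {Prep}; 9:grauba {Conj,Adv}; 10:thuraip {Conj}.
There are 64 candidate sequences in total.
Checking each against the rules leaves 8 sequences.
Count = 8.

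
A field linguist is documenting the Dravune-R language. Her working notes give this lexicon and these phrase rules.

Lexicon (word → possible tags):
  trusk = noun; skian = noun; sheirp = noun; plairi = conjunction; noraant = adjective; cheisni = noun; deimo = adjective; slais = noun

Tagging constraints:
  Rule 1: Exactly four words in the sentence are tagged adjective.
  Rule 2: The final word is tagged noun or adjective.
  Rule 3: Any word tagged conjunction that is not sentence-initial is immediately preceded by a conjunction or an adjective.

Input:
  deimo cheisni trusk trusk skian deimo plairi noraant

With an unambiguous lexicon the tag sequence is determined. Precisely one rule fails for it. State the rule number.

Fixed tagging: adjective noun noun noun noun adjective conjunction adjective.
Applying the rules: R1 fails, R2 ok, R3 ok.
Only rule 1 fails.

1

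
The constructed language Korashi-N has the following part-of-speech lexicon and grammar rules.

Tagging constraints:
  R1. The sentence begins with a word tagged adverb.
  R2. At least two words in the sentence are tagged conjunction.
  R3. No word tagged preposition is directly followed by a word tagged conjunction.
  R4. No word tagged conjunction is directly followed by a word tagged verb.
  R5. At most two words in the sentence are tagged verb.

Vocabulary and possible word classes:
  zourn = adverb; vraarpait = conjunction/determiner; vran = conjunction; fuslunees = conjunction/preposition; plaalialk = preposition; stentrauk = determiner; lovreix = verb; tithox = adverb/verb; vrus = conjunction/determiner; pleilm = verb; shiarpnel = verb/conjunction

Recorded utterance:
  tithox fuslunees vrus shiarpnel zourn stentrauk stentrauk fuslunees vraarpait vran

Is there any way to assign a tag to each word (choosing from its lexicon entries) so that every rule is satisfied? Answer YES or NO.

YES

Candidates per position — 1:tithox {adverb,verb}; 2:fuslunees {conjunction,preposition}; 3:vrus {conjunction,determiner}; 4:shiarpnel {verb,conjunction}; 5:zourn {adverb}; 6:stentrauk {determiner}; 7:stentrauk {determiner}; 8:fuslunees {conjunction,preposition}; 9:vraarpait {conjunction,determiner}; 10:vran {conjunction}.
One satisfying assignment: adverb conjunction conjunction conjunction adverb determiner determiner conjunction determiner conjunction.
Checking: rule 1 ✓; rule 2 ✓; rule 3 ✓; rule 4 ✓; rule 5 ✓.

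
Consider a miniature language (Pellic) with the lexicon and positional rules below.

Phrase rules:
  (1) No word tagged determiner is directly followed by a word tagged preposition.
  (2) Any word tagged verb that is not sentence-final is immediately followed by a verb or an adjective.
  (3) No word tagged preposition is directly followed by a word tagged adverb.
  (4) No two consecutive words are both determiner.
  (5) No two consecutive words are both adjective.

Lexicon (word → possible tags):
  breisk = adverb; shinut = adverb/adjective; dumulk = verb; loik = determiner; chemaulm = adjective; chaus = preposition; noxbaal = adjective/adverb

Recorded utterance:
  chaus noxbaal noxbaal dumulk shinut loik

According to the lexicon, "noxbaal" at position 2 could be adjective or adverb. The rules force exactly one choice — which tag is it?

Candidates per position — 1:chaus {preposition}; 2:noxbaal {adjective,adverb}; 3:noxbaal {adjective,adverb}; 4:dumulk {verb}; 5:shinut {adverb,adjective}; 6:loik {determiner}.
Position 2: tagging it adverb would leave rule 3 unsatisfiable, so it must be adjective.
Position 3: tagging it adjective would leave rule 5 unsatisfiable, so it must be adverb.
Position 5: tagging it adverb would leave rule 2 unsatisfiable, so it must be adjective.
That leaves exactly one tagging: preposition adjective adverb verb adjective determiner.
Rule-by-rule: rule 1 ✓; rule 2 ✓; rule 3 ✓; rule 4 ✓; rule 5 ✓.

adjective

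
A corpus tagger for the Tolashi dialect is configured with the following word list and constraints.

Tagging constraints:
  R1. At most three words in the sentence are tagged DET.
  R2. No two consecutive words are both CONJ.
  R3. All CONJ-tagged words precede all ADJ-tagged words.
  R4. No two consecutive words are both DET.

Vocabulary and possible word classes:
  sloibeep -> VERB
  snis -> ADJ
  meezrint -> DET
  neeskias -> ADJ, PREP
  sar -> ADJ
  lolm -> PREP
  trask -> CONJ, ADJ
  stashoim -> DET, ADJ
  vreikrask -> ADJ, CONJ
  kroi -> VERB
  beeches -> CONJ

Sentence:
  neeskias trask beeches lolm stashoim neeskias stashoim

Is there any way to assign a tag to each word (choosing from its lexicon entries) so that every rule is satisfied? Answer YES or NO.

Candidates per position — 1:neeskias {ADJ,PREP}; 2:trask {CONJ,ADJ}; 3:beeches {CONJ}; 4:lolm {PREP}; 5:stashoim {DET,ADJ}; 6:neeskias {ADJ,PREP}; 7:stashoim {DET,ADJ}.
Every candidate sequence violates at least one rule; no consistent tagging exists.

NO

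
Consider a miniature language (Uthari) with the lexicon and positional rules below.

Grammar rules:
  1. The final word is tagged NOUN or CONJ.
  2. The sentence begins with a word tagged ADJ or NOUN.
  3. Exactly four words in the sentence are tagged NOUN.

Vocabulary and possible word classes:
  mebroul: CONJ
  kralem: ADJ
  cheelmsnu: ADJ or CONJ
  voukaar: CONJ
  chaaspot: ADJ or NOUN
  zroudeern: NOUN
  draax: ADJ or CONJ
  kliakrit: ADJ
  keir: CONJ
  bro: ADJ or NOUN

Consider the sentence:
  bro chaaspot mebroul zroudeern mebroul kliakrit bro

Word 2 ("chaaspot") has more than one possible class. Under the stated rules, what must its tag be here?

Candidates per position — 1:bro {ADJ,NOUN}; 2:chaaspot {ADJ,NOUN}; 3:mebroul {CONJ}; 4:zroudeern {NOUN}; 5:mebroul {CONJ}; 6:kliakrit {ADJ}; 7:bro {ADJ,NOUN}.
At position 1, choosing ADJ makes rule 3 impossible to satisfy; hence NOUN.
At position 2, choosing ADJ makes rule 3 impossible to satisfy; hence NOUN.
At position 7, choosing ADJ makes rule 1 impossible to satisfy; hence NOUN.
The only consistent sequence is: NOUN NOUN CONJ NOUN CONJ ADJ NOUN.
Check: rule 1 satisfied; rule 2 satisfied; rule 3 satisfied.

NOUN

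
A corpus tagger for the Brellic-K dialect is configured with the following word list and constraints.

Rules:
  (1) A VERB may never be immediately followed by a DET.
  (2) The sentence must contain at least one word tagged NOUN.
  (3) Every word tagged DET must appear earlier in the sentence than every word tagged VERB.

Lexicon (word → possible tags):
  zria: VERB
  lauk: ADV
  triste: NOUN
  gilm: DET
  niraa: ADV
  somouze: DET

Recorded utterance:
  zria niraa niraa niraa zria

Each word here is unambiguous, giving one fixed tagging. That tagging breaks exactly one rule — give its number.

2

Fixed tagging: VERB ADV ADV ADV VERB.
Checking each rule: R1 ok, R2 fails, R3 ok.
Only rule 2 fails.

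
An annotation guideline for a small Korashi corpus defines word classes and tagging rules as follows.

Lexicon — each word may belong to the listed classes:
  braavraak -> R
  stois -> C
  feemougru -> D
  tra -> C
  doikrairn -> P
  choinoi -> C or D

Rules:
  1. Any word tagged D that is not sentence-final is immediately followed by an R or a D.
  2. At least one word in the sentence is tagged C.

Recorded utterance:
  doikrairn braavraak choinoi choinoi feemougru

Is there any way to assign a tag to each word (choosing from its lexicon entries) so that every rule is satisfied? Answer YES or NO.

YES

Candidates per position — 1:doikrairn {P}; 2:braavraak {R}; 3:choinoi {C,D}; 4:choinoi {C,D}; 5:feemougru {D}.
One satisfying assignment: P R C C D.
Verifying each rule — rule 1 holds; rule 2 holds.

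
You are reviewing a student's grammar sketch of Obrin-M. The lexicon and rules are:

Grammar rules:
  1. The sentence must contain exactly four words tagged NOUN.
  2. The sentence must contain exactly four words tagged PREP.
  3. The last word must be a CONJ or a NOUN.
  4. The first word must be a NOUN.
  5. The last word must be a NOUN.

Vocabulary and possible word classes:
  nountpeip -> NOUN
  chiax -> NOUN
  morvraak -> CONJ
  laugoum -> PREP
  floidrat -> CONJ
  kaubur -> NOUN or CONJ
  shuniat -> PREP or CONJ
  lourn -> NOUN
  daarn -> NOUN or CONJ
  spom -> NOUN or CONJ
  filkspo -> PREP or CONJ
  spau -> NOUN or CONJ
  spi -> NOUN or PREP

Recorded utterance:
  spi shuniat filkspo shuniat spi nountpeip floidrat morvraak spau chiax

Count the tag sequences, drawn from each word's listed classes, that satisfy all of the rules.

Candidates per position — 1:spi {NOUN,PREP}; 2:shuniat {PREP,CONJ}; 3:filkspo {PREP,CONJ}; 4:shuniat {PREP,CONJ}; 5:spi {NOUN,PREP}; 6:nountpeip {NOUN}; 7:floidrat {CONJ}; 8:morvraak {CONJ}; 9:spau {NOUN,CONJ}; 10:chiax {NOUN}.
There are 64 candidate sequences in total.
The sequences that satisfy every rule: NOUN PREP PREP PREP PREP NOUN CONJ CONJ NOUN NOUN.
Count = 1.

1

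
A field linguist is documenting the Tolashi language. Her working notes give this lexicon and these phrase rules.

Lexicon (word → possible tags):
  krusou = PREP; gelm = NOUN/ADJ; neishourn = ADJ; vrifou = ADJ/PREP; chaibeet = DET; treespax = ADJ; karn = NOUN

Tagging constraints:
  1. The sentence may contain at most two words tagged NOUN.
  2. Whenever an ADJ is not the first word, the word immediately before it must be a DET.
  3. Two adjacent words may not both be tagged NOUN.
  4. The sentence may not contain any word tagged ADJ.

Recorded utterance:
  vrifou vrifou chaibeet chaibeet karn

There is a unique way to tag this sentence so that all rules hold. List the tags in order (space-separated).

PREP PREP DET DET NOUN

Candidates per position — 1:vrifou {ADJ,PREP}; 2:vrifou {ADJ,PREP}; 3:chaibeet {DET}; 4:chaibeet {DET}; 5:karn {NOUN}.
Position 1: ADJ is ruled out by rule 4; that leaves PREP.
Position 2: ADJ is ruled out by rule 2; that leaves PREP.
That leaves exactly one tagging: PREP PREP DET DET NOUN.
Verifying each rule — rule 1 holds; rule 2 holds; rule 3 holds; rule 4 holds.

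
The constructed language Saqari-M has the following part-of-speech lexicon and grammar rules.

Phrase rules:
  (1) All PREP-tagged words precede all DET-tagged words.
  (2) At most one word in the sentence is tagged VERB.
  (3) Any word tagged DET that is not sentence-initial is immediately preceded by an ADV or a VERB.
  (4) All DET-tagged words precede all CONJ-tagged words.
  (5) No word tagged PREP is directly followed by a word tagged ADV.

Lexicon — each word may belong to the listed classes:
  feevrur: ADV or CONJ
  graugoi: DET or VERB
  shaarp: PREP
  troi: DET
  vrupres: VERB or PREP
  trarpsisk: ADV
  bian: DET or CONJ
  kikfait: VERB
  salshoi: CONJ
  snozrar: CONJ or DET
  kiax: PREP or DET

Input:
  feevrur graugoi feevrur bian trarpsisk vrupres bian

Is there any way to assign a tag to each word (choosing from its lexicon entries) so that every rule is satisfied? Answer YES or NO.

Candidates per position — 1:feevrur {ADV,CONJ}; 2:graugoi {DET,VERB}; 3:feevrur {ADV,CONJ}; 4:bian {DET,CONJ}; 5:trarpsisk {ADV}; 6:vrupres {VERB,PREP}; 7:bian {DET,CONJ}.
One satisfying assignment: ADV DET ADV DET ADV VERB CONJ.
Check: rule 1 satisfied; rule 2 satisfied; rule 3 satisfied; rule 4 satisfied; rule 5 satisfied.

YES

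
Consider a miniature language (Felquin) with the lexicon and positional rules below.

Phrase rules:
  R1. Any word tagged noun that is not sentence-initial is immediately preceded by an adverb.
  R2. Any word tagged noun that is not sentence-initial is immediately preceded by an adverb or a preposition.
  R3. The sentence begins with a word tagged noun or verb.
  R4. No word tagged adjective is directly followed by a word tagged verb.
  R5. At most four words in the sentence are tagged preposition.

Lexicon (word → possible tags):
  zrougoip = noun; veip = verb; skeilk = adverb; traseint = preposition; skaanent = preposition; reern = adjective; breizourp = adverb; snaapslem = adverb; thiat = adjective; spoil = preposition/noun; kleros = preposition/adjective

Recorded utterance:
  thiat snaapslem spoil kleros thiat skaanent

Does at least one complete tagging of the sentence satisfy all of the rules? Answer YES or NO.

Candidates per position — 1:thiat {adjective}; 2:snaapslem {adverb}; 3:spoil {preposition,noun}; 4:kleros {preposition,adjective}; 5:thiat {adjective}; 6:skaanent {preposition}.
Rule 3 cannot be satisfied by any choice of tags from the lexicon.
So there is no consistent tagging.

NO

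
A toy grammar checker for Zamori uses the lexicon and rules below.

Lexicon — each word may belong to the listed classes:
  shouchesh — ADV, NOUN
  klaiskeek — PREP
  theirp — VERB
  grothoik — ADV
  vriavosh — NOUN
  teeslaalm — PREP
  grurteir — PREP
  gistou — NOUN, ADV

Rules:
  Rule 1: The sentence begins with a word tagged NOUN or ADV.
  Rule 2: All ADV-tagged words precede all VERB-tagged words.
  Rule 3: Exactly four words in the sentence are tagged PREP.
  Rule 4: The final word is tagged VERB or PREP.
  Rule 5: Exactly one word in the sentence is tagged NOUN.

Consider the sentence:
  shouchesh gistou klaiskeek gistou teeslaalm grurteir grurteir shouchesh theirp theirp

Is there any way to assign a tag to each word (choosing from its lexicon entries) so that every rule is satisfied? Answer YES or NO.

Candidates per position — 1:shouchesh {ADV,NOUN}; 2:gistou {NOUN,ADV}; 3:klaiskeek {PREP}; 4:gistou {NOUN,ADV}; 5:teeslaalm {PREP}; 6:grurteir {PREP}; 7:grurteir {PREP}; 8:shouchesh {ADV,NOUN}; 9:theirp {VERB}; 10:theirp {VERB}.
One satisfying assignment: ADV ADV PREP ADV PREP PREP PREP NOUN VERB VERB.
Checking: rule 1 holds; rule 2 holds; rule 3 holds; rule 4 holds; rule 5 holds.

YES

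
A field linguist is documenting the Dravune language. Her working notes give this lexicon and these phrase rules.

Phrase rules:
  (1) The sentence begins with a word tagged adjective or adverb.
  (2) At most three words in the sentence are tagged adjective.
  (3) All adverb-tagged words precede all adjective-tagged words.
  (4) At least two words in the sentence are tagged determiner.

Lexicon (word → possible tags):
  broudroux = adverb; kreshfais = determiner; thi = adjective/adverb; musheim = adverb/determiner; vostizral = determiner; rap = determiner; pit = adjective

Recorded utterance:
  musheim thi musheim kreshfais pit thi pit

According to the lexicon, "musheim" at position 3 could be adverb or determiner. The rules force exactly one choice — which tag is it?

determiner

Candidates per position — 1:musheim {adverb,determiner}; 2:thi {adjective,adverb}; 3:musheim {adverb,determiner}; 4:kreshfais {determiner}; 5:pit {adjective}; 6:thi {adjective,adverb}; 7:pit {adjective}.
Position 1: tagging it determiner would leave rule 1 unsatisfiable, so it must be adverb.
Position 3: tagging it adverb would leave rule 4 unsatisfiable, so it must be determiner.
Position 6: tagging it adverb would leave rule 3 unsatisfiable, so it must be adjective.
Position 2: tagging it adjective would leave rule 2 unsatisfiable, so it must be adverb.
That leaves exactly one tagging: adverb adverb determiner determiner adjective adjective adjective.
Verifying each rule — rule 1 holds; rule 2 holds; rule 3 holds; rule 4 holds.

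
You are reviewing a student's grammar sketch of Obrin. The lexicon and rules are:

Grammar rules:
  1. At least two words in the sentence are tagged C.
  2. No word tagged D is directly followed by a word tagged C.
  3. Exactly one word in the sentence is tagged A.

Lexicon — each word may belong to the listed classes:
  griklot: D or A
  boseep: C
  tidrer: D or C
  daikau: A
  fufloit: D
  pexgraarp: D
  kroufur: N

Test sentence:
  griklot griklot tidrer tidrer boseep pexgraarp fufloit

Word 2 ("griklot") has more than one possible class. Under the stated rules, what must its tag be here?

A

Candidates per position — 1:griklot {D,A}; 2:griklot {D,A}; 3:tidrer {D,C}; 4:tidrer {D,C}; 5:boseep {C}; 6:pexgraarp {D}; 7:fufloit {D}.
Position 2: D is ruled out by rule 2; that leaves A.
Position 3: D is ruled out by rule 2; that leaves C.
Position 4: D is ruled out by rule 2; that leaves C.
Position 1: A is ruled out by rule 3; that leaves D.
That leaves exactly one tagging: D A C C C D D.
Rule-by-rule: rule 1 ok; rule 2 ok; rule 3 ok.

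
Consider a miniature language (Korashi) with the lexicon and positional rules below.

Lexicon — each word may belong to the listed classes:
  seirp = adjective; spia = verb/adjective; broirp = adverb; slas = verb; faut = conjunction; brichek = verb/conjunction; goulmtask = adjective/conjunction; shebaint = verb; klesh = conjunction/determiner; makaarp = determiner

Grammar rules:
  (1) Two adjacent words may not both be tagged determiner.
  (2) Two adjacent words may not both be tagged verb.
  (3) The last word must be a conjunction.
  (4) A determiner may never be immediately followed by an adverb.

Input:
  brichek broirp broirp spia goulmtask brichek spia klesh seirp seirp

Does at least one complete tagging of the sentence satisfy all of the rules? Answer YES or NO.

NO

Candidates per position — 1:brichek {verb,conjunction}; 2:broirp {adverb}; 3:broirp {adverb}; 4:spia {verb,adjective}; 5:goulmtask {adjective,conjunction}; 6:brichek {verb,conjunction}; 7:spia {verb,adjective}; 8:klesh {conjunction,determiner}; 9:seirp {adjective}; 10:seirp {adjective}.
Rule 3 cannot be satisfied by any choice of tags from the lexicon.
So there is no consistent tagging.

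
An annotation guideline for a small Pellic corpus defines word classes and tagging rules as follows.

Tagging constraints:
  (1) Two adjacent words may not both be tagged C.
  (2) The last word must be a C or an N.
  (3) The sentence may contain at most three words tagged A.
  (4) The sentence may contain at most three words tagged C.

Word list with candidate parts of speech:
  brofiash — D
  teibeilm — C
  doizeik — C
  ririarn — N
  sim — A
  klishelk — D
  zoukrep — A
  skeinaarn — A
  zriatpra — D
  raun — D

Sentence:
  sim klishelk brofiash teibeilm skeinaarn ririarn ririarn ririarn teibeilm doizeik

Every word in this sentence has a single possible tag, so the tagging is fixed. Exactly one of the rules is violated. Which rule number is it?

1

Fixed tagging: A D D C A N N N C C.
Rule check: R1 fails, R2 ok, R3 ok, R4 ok.
Only rule 1 fails.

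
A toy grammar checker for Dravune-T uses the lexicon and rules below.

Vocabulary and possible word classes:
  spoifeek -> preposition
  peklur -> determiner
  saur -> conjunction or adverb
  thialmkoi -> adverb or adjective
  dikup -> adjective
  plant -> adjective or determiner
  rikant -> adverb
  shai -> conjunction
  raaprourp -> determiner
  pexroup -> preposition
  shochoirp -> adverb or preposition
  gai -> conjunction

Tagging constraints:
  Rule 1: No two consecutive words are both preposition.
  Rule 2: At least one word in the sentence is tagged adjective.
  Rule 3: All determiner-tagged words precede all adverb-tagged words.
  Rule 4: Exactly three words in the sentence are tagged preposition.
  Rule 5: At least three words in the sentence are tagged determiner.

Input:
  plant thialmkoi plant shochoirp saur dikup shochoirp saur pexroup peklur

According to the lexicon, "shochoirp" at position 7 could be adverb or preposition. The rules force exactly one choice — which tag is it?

preposition

Candidates per position — 1:plant {adjective,determiner}; 2:thialmkoi {adverb,adjective}; 3:plant {adjective,determiner}; 4:shochoirp {adverb,preposition}; 5:saur {conjunction,adverb}; 6:dikup {adjective}; 7:shochoirp {adverb,preposition}; 8:saur {conjunction,adverb}; 9:pexroup {preposition}; 10:peklur {determiner}.
At position 1, choosing adjective makes rule 5 impossible to satisfy; hence determiner.
At position 2, choosing adverb makes rule 3 impossible to satisfy; hence adjective.
At position 3, choosing adjective makes rule 5 impossible to satisfy; hence determiner.
At position 4, choosing adverb makes rule 3 impossible to satisfy; hence preposition.
At position 5, choosing adverb makes rule 3 impossible to satisfy; hence conjunction.
At position 7, choosing adverb makes rule 3 impossible to satisfy; hence preposition.
At position 8, choosing adverb makes rule 3 impossible to satisfy; hence conjunction.
The only consistent sequence is: determiner adjective determiner preposition conjunction adjective preposition conjunction preposition determiner.
Checking: rule 1 ok; rule 2 ok; rule 3 ok; rule 4 ok; rule 5 ok.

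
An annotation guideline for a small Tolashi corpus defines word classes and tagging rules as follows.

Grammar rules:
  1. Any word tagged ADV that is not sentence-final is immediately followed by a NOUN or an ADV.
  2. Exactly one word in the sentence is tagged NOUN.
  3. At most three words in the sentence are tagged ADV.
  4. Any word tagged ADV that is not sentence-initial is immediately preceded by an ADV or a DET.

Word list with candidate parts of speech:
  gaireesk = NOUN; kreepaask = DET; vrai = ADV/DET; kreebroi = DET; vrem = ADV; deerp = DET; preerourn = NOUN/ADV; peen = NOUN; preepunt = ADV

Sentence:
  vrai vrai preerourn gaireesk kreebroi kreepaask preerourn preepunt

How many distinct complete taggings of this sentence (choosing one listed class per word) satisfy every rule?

Candidates per position — 1:vrai {ADV,DET}; 2:vrai {ADV,DET}; 3:preerourn {NOUN,ADV}; 4:gaireesk {NOUN}; 5:kreebroi {DET}; 6:kreepaask {DET}; 7:preerourn {NOUN,ADV}; 8:preepunt {ADV}.
There are 16 candidate sequences in total.
The sequences that satisfy every rule: DET DET ADV NOUN DET DET ADV ADV.
Count = 1.

1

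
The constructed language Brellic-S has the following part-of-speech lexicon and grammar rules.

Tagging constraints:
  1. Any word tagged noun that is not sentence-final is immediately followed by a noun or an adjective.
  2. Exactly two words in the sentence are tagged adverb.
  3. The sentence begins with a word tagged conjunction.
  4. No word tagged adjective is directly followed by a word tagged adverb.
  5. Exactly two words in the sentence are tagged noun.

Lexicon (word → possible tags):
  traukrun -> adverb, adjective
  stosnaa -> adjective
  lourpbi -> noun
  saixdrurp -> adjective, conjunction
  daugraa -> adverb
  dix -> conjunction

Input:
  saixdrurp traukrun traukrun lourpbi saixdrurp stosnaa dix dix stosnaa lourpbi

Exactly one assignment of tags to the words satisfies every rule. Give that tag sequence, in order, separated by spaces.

conjunction adverb adverb noun adjective adjective conjunction conjunction adjective noun

Candidates per position — 1:saixdrurp {adjective,conjunction}; 2:traukrun {adverb,adjective}; 3:traukrun {adverb,adjective}; 4:lourpbi {noun}; 5:saixdrurp {adjective,conjunction}; 6:stosnaa {adjective}; 7:dix {conjunction}; 8:dix {conjunction}; 9:stosnaa {adjective}; 10:lourpbi {noun}.
If word 1 were adjective, no tagging could satisfy rule 3; so word 1 is conjunction.
If word 2 were adjective, no tagging could satisfy rule 2; so word 2 is adverb.
If word 3 were adjective, no tagging could satisfy rule 2; so word 3 is adverb.
If word 5 were conjunction, no tagging could satisfy rule 1; so word 5 is adjective.
The only consistent sequence is: conjunction adverb adverb noun adjective adjective conjunction conjunction adjective noun.
Check: rule 1 satisfied; rule 2 satisfied; rule 3 satisfied; rule 4 satisfied; rule 5 satisfied.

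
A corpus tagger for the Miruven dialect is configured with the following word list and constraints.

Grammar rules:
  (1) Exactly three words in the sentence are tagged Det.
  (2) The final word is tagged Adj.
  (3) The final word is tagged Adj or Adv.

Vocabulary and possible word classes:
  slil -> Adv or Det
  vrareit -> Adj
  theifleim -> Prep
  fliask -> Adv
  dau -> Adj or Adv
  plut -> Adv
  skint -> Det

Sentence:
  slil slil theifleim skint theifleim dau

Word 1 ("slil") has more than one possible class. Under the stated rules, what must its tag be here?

Candidates per position — 1:slil {Adv,Det}; 2:slil {Adv,Det}; 3:theifleim {Prep}; 4:skint {Det}; 5:theifleim {Prep}; 6:dau {Adj,Adv}.
Position 1: tagging it Adv would leave rule 1 unsatisfiable, so it must be Det.
Position 2: tagging it Adv would leave rule 1 unsatisfiable, so it must be Det.
Position 6: tagging it Adv would leave rule 2 unsatisfiable, so it must be Adj.
So the tagging must be: Det Det Prep Det Prep Adj.
Check: rule 1 holds; rule 2 holds; rule 3 holds.

Det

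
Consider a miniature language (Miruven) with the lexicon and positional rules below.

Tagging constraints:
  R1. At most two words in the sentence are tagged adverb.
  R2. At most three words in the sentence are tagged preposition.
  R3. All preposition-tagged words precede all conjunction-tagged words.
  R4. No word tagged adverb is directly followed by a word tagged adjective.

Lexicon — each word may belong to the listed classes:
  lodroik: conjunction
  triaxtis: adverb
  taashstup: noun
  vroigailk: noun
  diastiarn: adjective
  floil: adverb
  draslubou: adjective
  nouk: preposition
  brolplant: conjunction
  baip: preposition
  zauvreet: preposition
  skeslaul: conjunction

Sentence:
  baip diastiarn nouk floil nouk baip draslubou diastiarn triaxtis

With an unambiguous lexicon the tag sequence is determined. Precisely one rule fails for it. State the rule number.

2

Fixed tagging: preposition adjective preposition adverb preposition preposition adjective adjective adverb.
Applying the rules: R1 holds, R2 violated, R3 holds, R4 holds.
Only rule 2 fails.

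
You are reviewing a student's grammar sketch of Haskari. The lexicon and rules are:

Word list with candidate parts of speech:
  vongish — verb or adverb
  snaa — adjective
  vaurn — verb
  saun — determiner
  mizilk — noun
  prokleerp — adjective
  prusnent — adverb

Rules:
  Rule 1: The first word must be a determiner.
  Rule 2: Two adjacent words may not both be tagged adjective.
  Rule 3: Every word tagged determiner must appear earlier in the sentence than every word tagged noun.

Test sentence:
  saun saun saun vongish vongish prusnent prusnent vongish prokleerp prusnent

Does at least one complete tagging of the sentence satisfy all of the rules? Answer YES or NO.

YES

Candidates per position — 1:saun {determiner}; 2:saun {determiner}; 3:saun {determiner}; 4:vongish {verb,adverb}; 5:vongish {verb,adverb}; 6:prusnent {adverb}; 7:prusnent {adverb}; 8:vongish {verb,adverb}; 9:prokleerp {adjective}; 10:prusnent {adverb}.
One satisfying assignment: determiner determiner determiner verb adverb adverb adverb adverb adjective adverb.
Rule-by-rule: rule 1 ok; rule 2 ok; rule 3 ok.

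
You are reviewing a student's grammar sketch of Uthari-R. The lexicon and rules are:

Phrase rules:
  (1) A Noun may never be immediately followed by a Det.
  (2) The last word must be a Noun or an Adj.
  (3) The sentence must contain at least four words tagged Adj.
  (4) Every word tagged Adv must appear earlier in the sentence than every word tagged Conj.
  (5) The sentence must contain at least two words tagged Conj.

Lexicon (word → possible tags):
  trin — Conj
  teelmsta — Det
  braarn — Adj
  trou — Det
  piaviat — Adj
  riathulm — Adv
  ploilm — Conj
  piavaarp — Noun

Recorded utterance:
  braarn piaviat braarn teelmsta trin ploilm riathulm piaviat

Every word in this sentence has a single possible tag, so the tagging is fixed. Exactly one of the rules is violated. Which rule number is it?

Fixed tagging: Adj Adj Adj Det Conj Conj Adv Adj.
Checking each rule: R1 holds, R2 holds, R3 holds, R4 violated, R5 holds.
Only rule 4 fails.

4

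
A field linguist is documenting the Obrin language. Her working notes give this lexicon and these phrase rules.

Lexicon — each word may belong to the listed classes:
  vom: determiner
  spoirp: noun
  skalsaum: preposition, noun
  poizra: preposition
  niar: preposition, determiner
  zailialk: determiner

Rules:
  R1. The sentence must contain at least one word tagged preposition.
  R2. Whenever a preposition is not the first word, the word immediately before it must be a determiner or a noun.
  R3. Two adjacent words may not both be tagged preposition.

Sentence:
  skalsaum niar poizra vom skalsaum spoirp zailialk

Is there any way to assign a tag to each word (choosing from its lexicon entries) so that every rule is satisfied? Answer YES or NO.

Candidates per position — 1:skalsaum {preposition,noun}; 2:niar {preposition,determiner}; 3:poizra {preposition}; 4:vom {determiner}; 5:skalsaum {preposition,noun}; 6:spoirp {noun}; 7:zailialk {determiner}.
One satisfying assignment: preposition determiner preposition determiner preposition noun determiner.
Verifying each rule — rule 1 satisfied; rule 2 satisfied; rule 3 satisfied.

YES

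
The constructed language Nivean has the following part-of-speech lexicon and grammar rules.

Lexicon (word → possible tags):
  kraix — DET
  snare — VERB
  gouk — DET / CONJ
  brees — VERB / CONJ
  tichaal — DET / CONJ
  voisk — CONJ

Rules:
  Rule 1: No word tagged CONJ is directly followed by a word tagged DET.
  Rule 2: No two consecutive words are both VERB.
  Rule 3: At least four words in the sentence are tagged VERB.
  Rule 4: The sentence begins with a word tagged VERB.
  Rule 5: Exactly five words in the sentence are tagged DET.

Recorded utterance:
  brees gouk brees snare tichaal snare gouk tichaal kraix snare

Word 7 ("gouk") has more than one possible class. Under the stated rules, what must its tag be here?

DET

Candidates per position — 1:brees {VERB,CONJ}; 2:gouk {DET,CONJ}; 3:brees {VERB,CONJ}; 4:snare {VERB}; 5:tichaal {DET,CONJ}; 6:snare {VERB}; 7:gouk {DET,CONJ}; 8:tichaal {DET,CONJ}; 9:kraix {DET}; 10:snare {VERB}.
Position 1: CONJ is ruled out by rule 4; that leaves VERB.
Position 2: CONJ is ruled out by rule 5; that leaves DET.
Position 3: VERB is ruled out by rule 2; that leaves CONJ.
Position 5: CONJ is ruled out by rule 5; that leaves DET.
Position 7: CONJ is ruled out by rule 1; that leaves DET.
Position 8: CONJ is ruled out by rule 1; that leaves DET.
The only consistent sequence is: VERB DET CONJ VERB DET VERB DET DET DET VERB.
Verifying each rule — rule 1 holds; rule 2 holds; rule 3 holds; rule 4 holds; rule 5 holds.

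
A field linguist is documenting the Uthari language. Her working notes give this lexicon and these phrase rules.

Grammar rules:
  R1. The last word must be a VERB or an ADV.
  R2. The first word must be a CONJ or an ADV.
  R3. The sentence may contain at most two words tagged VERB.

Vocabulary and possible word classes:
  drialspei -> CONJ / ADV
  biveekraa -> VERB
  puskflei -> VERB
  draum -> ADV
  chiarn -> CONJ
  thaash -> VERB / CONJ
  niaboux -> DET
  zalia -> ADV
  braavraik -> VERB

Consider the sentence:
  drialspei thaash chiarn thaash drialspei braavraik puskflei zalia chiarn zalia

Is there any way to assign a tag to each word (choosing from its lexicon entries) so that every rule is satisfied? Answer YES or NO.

YES

Candidates per position — 1:drialspei {CONJ,ADV}; 2:thaash {VERB,CONJ}; 3:chiarn {CONJ}; 4:thaash {VERB,CONJ}; 5:drialspei {CONJ,ADV}; 6:braavraik {VERB}; 7:puskflei {VERB}; 8:zalia {ADV}; 9:chiarn {CONJ}; 10:zalia {ADV}.
One satisfying assignment: ADV CONJ CONJ CONJ ADV VERB VERB ADV CONJ ADV.
Checking: rule 1 ok; rule 2 ok; rule 3 ok.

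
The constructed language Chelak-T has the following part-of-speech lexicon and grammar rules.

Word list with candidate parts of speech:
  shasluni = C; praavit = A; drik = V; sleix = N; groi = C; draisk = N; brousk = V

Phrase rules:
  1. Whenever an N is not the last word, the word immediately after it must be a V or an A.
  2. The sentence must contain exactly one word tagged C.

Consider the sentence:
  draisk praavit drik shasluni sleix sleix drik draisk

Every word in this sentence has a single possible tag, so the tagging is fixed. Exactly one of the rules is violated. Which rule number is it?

1

Fixed tagging: N A V C N N V N.
Rule check: R1 violated, R2 holds.
Only rule 1 fails.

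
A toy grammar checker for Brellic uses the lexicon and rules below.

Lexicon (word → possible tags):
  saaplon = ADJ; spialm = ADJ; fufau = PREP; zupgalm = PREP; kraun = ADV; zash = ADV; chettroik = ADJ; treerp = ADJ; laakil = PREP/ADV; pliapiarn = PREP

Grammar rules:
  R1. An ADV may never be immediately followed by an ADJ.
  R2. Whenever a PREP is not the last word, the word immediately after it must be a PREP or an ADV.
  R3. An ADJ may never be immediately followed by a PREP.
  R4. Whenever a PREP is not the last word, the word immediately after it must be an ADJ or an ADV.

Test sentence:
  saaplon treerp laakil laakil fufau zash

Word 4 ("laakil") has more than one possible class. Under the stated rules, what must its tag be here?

Candidates per position — 1:saaplon {ADJ}; 2:treerp {ADJ}; 3:laakil {PREP,ADV}; 4:laakil {PREP,ADV}; 5:fufau {PREP}; 6:zash {ADV}.
If word 3 were PREP, no tagging could satisfy rule 3; so word 3 is ADV.
If word 4 were PREP, no tagging could satisfy rule 4; so word 4 is ADV.
That leaves exactly one tagging: ADJ ADJ ADV ADV PREP ADV.
Rule-by-rule: rule 1 satisfied; rule 2 satisfied; rule 3 satisfied; rule 4 satisfied.

ADV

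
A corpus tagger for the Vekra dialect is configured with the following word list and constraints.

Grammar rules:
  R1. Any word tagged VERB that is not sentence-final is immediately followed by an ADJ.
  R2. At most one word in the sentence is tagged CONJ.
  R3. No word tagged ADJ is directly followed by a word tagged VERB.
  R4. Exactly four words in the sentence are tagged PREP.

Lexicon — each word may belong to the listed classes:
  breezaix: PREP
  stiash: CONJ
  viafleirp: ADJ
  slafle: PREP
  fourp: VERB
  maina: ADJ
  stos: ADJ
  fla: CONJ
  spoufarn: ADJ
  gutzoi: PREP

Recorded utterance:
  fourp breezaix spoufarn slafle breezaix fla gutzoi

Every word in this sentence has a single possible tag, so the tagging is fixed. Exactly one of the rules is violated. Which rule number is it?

Fixed tagging: VERB PREP ADJ PREP PREP CONJ PREP.
Checking each rule: R1 fail, R2 pass, R3 pass, R4 pass.
Only rule 1 fails.

1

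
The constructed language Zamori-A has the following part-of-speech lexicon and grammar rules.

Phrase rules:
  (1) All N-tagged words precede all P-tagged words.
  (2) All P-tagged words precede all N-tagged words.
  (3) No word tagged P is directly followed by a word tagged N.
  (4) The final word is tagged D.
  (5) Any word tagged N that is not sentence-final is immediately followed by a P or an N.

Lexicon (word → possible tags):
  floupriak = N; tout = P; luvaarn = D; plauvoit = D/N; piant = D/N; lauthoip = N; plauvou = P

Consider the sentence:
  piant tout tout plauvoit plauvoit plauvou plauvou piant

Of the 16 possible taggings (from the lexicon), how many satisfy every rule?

Candidates per position — 1:piant {D,N}; 2:tout {P}; 3:tout {P}; 4:plauvoit {D,N}; 5:plauvoit {D,N}; 6:plauvou {P}; 7:plauvou {P}; 8:piant {D,N}.
There are 16 candidate sequences in total.
The sequences that satisfy every rule: D P P D D P P D.
Count = 1.

1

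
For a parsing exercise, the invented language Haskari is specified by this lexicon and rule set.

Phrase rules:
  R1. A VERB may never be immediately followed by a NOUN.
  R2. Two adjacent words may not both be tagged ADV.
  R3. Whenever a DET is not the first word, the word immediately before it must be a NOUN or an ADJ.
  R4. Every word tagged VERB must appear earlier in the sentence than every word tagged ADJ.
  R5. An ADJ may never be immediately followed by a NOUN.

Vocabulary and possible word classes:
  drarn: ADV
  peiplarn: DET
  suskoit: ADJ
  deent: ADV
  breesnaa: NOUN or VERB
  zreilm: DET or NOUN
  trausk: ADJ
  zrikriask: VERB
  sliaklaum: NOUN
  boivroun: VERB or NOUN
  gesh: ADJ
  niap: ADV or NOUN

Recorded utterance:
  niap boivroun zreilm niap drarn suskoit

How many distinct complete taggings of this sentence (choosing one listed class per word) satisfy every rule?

Candidates per position — 1:niap {ADV,NOUN}; 2:boivroun {VERB,NOUN}; 3:zreilm {DET,NOUN}; 4:niap {ADV,NOUN}; 5:drarn {ADV}; 6:suskoit {ADJ}.
There are 16 candidate sequences in total.
The sequences that satisfy every rule: ADV NOUN DET NOUN ADV ADJ; ADV NOUN NOUN NOUN ADV ADJ; NOUN NOUN DET NOUN ADV ADJ; NOUN NOUN NOUN NOUN ADV ADJ.
Count = 4.

4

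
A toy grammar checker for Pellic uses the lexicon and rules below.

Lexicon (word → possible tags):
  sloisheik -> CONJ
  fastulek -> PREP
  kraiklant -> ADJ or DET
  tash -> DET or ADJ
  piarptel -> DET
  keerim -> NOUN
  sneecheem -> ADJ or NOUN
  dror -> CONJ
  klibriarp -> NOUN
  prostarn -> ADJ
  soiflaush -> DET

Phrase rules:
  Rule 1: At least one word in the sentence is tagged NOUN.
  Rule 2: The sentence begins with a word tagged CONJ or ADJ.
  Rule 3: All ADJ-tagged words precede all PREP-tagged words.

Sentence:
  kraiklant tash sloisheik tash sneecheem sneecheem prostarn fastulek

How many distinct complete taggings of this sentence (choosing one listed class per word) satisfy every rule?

12

Candidates per position — 1:kraiklant {ADJ,DET}; 2:tash {DET,ADJ}; 3:sloisheik {CONJ}; 4:tash {DET,ADJ}; 5:sneecheem {ADJ,NOUN}; 6:sneecheem {ADJ,NOUN}; 7:prostarn {ADJ}; 8:fastulek {PREP}.
There are 32 candidate sequences in total.
Checking each against the rules leaves 12 sequences.
Count = 12.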